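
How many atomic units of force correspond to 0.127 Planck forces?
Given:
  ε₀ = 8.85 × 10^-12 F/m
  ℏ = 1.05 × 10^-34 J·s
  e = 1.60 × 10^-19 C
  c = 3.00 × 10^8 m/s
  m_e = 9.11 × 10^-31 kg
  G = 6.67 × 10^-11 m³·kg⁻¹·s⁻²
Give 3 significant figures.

1.85 × 10^50

Planck force: F_P = c⁴/G = 1.21 × 10^44 N
atomic unit of force: F_au = E_h/a₀ = m_e²e⁶/((4πε₀)³ℏ⁴) = 8.33 × 10^-8 N
0.127 × 1.21 × 10^44 / 8.33 × 10^-8 = 1.85 × 10^50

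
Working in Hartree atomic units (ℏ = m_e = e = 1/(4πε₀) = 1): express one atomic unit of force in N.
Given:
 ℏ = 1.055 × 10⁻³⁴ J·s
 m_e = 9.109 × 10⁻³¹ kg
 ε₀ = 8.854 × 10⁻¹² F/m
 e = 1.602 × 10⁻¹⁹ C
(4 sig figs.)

The unique combination of the constants set to 1 with dimensions of force is F_au = E_h/a₀ = m_e²e⁶/((4πε₀)³ℏ⁴).
E_h = 4.354 × 10⁻¹⁸ J
a₀ = 5.297 × 10⁻¹¹ m
E_h/a₀ = 8.220 × 10⁻⁸ N

8.220 × 10⁻⁸ N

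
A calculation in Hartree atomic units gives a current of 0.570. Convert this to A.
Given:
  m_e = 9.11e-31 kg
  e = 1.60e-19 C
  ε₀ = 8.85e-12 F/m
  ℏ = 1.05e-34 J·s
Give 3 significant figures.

3.80e-3 A

One atomic unit of electric current: I_au = e E_h/ℏ = m_e e⁵/((4πε₀)²ℏ³) = 6.67e-3 A.
0.570 × 6.67e-3 A = 3.80e-3 A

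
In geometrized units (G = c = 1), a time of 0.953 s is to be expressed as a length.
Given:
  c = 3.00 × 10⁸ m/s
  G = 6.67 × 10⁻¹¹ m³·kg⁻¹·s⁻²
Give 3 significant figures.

2.86 × 10⁸ m

Time → length via c.
0.953 s × (c) = 2.86 × 10⁸ m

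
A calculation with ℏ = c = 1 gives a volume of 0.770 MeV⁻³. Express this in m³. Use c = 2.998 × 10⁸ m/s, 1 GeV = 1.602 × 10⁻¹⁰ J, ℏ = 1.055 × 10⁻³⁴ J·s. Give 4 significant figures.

5.926 × 10⁻³⁹ m³

Volume is [L]³ = [E]⁻³·(ℏc)³.
1 GeV⁻³ → (ℏc)³ × (1 GeV in J)⁻³ = 7.696 × 10⁻⁴⁸ m³.
Convert the energy scale: 0.770 MeV⁻³ = 7.70 × 10⁸ GeV⁻³.
Result: 7.70 × 10⁸ × 7.696 × 10⁻⁴⁸ = 5.926 × 10⁻³⁹ m³.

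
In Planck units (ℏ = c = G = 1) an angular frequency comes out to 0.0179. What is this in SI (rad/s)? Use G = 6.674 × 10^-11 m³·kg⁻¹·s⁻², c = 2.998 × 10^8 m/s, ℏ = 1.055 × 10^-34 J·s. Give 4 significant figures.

One Planck angular frequency: ω_P = √(c⁵/(ℏG)) = 1.855 × 10^43 rad/s.
0.0179 × 1.855 × 10^43 rad/s = 3.320 × 10^41 rad/s

3.320 × 10^41 rad/s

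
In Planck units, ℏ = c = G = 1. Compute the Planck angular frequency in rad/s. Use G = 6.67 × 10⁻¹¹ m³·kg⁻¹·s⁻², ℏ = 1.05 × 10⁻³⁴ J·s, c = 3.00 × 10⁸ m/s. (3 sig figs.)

Dimensional analysis gives ω_P = √(c⁵/(ℏG)).
  = √(3.47 × 10⁸⁶)
  = 1.86 × 10⁴³ rad/s

1.86 × 10⁴³ rad/s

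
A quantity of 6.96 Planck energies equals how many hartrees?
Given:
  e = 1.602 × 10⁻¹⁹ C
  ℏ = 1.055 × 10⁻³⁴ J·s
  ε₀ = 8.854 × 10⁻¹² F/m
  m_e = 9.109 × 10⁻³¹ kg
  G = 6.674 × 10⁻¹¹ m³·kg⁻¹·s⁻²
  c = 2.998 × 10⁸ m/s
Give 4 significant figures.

3.128 × 10²⁷

Planck energy: E_P = √(ℏc⁵/G) = 1.957 × 10⁹ J
hartree: E_h = m_e e⁴/(4πε₀ℏ)² = 4.354 × 10⁻¹⁸ J
6.96 × 1.957 × 10⁹ / 4.354 × 10⁻¹⁸ = 3.128 × 10²⁷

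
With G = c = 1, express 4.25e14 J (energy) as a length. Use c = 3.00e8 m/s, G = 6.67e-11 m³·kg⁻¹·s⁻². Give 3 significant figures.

3.50e-30 m

Energy → length via G/c⁴.
4.25e14 J × (G/c⁴) = 3.50e-30 m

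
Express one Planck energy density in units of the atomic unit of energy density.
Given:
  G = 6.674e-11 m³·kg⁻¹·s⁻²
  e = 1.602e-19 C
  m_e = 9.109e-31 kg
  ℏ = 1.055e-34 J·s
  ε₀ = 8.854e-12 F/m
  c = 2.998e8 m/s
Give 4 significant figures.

Planck energy density: u_P = c⁷/(ℏG²) = 4.632e113 J/m³
atomic unit of energy density: u_au = E_h/a₀³ = m_e⁴e¹⁰/((4πε₀)⁵ℏ⁸) = 2.929e13 J/m³
ratio = 4.632e113 / 2.929e13 = 1.581e100

1.581e100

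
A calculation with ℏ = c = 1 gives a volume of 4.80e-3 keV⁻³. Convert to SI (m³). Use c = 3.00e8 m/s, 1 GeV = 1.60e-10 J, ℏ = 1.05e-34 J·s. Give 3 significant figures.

3.66e-32 m³

Volume is [L]³ = [E]⁻³·(ℏc)³.
1 GeV⁻³ → (ℏc)³ × (1 GeV in J)⁻³ = 7.63e-48 m³.
Convert the energy scale: 4.80e-3 keV⁻³ = 4.80e15 GeV⁻³.
Result: 4.80e15 × 7.63e-48 = 3.66e-32 m³.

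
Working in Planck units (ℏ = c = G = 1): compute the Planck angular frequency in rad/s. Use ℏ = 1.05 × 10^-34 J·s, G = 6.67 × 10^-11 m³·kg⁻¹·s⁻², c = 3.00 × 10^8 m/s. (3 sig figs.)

The unique combination of the constants set to 1 with dimensions of angular frequency is ω_P = √(c⁵/(ℏG)).
  = √(3.47 × 10^86)
  = 1.86 × 10^43 rad/s

1.86 × 10^43 rad/s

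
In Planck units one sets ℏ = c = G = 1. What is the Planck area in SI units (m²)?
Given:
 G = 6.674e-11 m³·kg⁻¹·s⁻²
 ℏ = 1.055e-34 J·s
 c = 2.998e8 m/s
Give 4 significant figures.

2.613e-70 m²

A_P = ℏG/c³
  = 7.041e-45 / 2.695e25
  = 2.613e-70 m²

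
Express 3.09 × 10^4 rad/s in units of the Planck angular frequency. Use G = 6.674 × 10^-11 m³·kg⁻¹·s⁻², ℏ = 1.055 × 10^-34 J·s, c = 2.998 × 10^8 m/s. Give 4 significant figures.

1.666 × 10^-39

Planck angular frequency: ω_P = √(c⁵/(ℏG)) = 1.855 × 10^43 rad/s.
3.09 × 10^4 / 1.855 × 10^43 = 1.666 × 10^-39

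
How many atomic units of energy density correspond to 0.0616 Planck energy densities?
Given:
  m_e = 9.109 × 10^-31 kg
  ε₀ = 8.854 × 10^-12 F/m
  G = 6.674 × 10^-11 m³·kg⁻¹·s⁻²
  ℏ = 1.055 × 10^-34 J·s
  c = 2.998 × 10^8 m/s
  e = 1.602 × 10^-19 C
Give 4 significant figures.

Planck energy density: u_P = c⁷/(ℏG²) = 4.632 × 10^113 J/m³
atomic unit of energy density: u_au = E_h/a₀³ = m_e⁴e¹⁰/((4πε₀)⁵ℏ⁸) = 2.929 × 10^13 J/m³
0.0616 × 4.632 × 10^113 / 2.929 × 10^13 = 9.742 × 10^98

9.742 × 10^98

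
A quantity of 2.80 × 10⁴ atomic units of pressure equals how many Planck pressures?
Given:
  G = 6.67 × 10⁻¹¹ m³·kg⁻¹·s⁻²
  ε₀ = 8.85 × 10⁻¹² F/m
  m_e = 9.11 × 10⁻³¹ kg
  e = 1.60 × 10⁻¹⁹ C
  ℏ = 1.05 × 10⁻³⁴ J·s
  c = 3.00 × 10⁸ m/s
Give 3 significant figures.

1.80 × 10⁻⁹⁶

atomic unit of pressure: P_au = E_h/a₀³ = m_e⁴e¹⁰/((4πε₀)⁵ℏ⁸) = 3.01 × 10¹³ Pa
Planck pressure: p_P = c⁷/(ℏG²) = 4.68 × 10¹¹³ Pa
2.80 × 10⁴ × 3.01 × 10¹³ / 4.68 × 10¹¹³ = 1.80 × 10⁻⁹⁶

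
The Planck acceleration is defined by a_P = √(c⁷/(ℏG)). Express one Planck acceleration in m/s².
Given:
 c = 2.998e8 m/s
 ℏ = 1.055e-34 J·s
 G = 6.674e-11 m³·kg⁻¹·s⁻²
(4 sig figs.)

a_P = √(c⁷/(ℏG))
  = √(3.092e103)
  = 5.560e51 m/s²

5.560e51 m/s²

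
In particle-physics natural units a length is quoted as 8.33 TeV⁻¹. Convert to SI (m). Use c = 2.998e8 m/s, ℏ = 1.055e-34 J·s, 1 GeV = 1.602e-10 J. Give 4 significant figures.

1.645e-18 m

A length is [E]⁻¹ in ℏ=c=1; restore one factor of ℏc.
1 GeV⁻¹ → ℏc × (1 GeV in J)⁻¹ = 1.974e-16 m.
Convert the energy scale: 8.33 TeV⁻¹ = 8.33e-3 GeV⁻¹.
Result: 8.33e-3 × 1.974e-16 = 1.645e-18 m.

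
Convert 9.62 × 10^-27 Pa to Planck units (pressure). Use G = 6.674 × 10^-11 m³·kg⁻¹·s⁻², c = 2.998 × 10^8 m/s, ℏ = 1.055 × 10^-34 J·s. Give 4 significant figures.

2.077 × 10^-140

Planck pressure: p_P = c⁷/(ℏG²) = 4.632 × 10^113 Pa.
9.62 × 10^-27 / 4.632 × 10^113 = 2.077 × 10^-140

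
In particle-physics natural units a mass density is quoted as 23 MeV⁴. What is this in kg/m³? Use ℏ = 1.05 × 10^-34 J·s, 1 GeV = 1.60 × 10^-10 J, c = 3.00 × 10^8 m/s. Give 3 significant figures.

5.36 × 10^9 kg/m³

Mass density is [E]/(c²[L]³) = [E]⁴/(ℏ³c⁵).
1 GeV⁴ → 1/(ℏ³c⁵) × (1 GeV in J)⁴ = 2.33 × 10^20 kg/m³.
Convert the energy scale: 23 MeV⁴ = 2.30 × 10^-11 GeV⁴.
Result: 2.30 × 10^-11 × 2.33 × 10^20 = 5.36 × 10^9 kg/m³.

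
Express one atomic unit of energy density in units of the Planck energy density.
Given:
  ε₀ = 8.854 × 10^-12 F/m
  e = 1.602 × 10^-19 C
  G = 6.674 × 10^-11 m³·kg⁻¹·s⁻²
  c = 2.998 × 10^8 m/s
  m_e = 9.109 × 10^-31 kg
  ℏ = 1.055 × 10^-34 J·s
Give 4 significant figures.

atomic unit of energy density: u_au = E_h/a₀³ = m_e⁴e¹⁰/((4πε₀)⁵ℏ⁸) = 2.929 × 10^13 J/m³
Planck energy density: u_P = c⁷/(ℏG²) = 4.632 × 10^113 J/m³
ratio = 2.929 × 10^13 / 4.632 × 10^113 = 6.323 × 10^-101

6.323 × 10^-101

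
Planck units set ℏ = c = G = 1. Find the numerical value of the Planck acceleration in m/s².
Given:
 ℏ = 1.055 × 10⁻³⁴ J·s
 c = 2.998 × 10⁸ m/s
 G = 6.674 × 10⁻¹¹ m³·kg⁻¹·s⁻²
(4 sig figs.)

The unique combination of the constants set to 1 with dimensions of acceleration is a_P = √(c⁷/(ℏG)).
  = √(3.092 × 10¹⁰³)
  = 5.560 × 10⁵¹ m/s²

5.560 × 10⁵¹ m/s²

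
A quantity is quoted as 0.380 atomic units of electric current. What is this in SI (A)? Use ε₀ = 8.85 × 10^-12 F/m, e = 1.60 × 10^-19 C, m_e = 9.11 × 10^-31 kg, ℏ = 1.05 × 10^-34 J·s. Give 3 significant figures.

One atomic unit of electric current: I_au = e E_h/ℏ = m_e e⁵/((4πε₀)²ℏ³) = 6.67 × 10^-3 A.
0.380 × 6.67 × 10^-3 A = 2.54 × 10^-3 A

2.54 × 10^-3 A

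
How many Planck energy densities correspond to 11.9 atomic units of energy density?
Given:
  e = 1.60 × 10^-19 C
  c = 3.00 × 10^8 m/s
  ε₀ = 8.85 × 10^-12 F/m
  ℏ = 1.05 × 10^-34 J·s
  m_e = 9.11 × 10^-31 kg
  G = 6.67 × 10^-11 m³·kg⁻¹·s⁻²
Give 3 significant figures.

7.66 × 10^-100

atomic unit of energy density: u_au = E_h/a₀³ = m_e⁴e¹⁰/((4πε₀)⁵ℏ⁸) = 3.01 × 10^13 J/m³
Planck energy density: u_P = c⁷/(ℏG²) = 4.68 × 10^113 J/m³
11.9 × 3.01 × 10^13 / 4.68 × 10^113 = 7.66 × 10^-100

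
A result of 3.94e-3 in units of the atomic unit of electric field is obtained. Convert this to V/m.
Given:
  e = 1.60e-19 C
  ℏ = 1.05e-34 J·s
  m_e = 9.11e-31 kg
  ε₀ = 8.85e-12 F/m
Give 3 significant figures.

One atomic unit of electric field: E_au = E_h/(e a₀) = m_e²e⁵/((4πε₀)³ℏ⁴) = 5.20e11 V/m.
3.94e-3 × 5.20e11 V/m = 2.05e9 V/m

2.05e9 V/m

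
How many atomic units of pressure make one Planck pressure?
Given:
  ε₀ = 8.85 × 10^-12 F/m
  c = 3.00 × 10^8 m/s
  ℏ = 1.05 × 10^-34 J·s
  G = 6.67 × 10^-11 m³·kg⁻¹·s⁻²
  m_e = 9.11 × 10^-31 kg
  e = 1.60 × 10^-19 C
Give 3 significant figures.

1.55 × 10^100

Planck pressure: p_P = c⁷/(ℏG²) = 4.68 × 10^113 Pa
atomic unit of pressure: P_au = E_h/a₀³ = m_e⁴e¹⁰/((4πε₀)⁵ℏ⁸) = 3.01 × 10^13 Pa
ratio = 4.68 × 10^113 / 3.01 × 10^13 = 1.55 × 10^100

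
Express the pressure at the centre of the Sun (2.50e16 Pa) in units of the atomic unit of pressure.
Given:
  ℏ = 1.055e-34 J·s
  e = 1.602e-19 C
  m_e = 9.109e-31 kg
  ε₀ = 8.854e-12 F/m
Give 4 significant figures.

853.5

atomic unit of pressure: P_au = E_h/a₀³ = m_e⁴e¹⁰/((4πε₀)⁵ℏ⁸) = 2.929e13 Pa.
2.50e16 / 2.929e13 = 853.5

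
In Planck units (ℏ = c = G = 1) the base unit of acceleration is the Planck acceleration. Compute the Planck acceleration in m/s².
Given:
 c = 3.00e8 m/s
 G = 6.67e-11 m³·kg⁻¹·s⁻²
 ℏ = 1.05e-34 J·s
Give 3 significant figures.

a_P = √(c⁷/(ℏG))
  = √(3.12e103)
  = 5.59e51 m/s²

5.59e51 m/s²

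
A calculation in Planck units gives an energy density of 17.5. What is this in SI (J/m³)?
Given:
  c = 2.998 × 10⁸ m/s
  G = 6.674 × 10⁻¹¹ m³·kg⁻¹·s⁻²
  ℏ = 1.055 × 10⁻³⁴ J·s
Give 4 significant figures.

8.107 × 10¹¹⁴ J/m³

One Planck energy density: u_P = c⁷/(ℏG²) = 4.632 × 10¹¹³ J/m³.
17.5 × 4.632 × 10¹¹³ J/m³ = 8.107 × 10¹¹⁴ J/m³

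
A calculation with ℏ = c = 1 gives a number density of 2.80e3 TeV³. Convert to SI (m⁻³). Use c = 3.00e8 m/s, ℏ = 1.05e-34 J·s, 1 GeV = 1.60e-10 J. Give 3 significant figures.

Number density is [L]⁻³ = [E]³/(ℏc)³.
1 GeV³ → 1/(ℏc)³ × (1 GeV in J)³ = 1.31e47 m⁻³.
Convert the energy scale: 2.80e3 TeV³ = 2.80e12 GeV³.
Result: 2.80e12 × 1.31e47 = 3.67e59 m⁻³.

3.67e59 m⁻³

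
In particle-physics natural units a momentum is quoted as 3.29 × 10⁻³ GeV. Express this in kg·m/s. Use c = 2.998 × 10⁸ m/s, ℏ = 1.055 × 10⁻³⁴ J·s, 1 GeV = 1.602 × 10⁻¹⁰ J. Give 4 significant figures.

1.758 × 10⁻²¹ kg·m/s

Momentum is [E]/c; divide by c.
1 GeV → 1/c × (1 GeV in J) = 5.344 × 10⁻¹⁹ kg·m/s.
Result: 3.29 × 10⁻³ × 5.344 × 10⁻¹⁹ = 1.758 × 10⁻²¹ kg·m/s.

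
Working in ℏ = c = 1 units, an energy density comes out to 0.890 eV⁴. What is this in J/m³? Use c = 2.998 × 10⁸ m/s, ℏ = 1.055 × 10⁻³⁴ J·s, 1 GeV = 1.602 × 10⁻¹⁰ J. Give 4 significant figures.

18.53 J/m³

[E]/[L]³ = [E]⁴/(ℏc)³; restore (ℏc)⁻³.
1 GeV⁴ → 1/(ℏc)³ × (1 GeV in J)⁴ = 2.082 × 10³⁷ J/m³.
Convert the energy scale: 0.890 eV⁴ = 8.90 × 10⁻³⁷ GeV⁴.
Result: 8.90 × 10⁻³⁷ × 2.082 × 10³⁷ = 18.53 J/m³.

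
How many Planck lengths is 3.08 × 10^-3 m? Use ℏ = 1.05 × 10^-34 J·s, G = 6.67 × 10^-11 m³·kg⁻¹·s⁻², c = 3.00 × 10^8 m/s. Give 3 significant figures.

1.91 × 10^32

Planck length: ℓ_P = √(ℏG/c³) = 1.61 × 10^-35 m.
3.08 × 10^-3 / 1.61 × 10^-35 = 1.91 × 10^32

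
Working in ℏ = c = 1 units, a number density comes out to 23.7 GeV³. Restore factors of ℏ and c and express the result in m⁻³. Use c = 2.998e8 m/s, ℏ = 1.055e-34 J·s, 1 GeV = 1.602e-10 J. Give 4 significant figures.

3.080e48 m⁻³

Number density is [L]⁻³ = [E]³/(ℏc)³.
1 GeV³ → 1/(ℏc)³ × (1 GeV in J)³ = 1.299e47 m⁻³.
Result: 23.7 × 1.299e47 = 3.080e48 m⁻³.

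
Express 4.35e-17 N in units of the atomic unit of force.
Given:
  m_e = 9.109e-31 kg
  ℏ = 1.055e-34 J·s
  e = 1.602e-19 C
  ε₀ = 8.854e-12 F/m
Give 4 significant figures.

atomic unit of force: F_au = E_h/a₀ = m_e²e⁶/((4πε₀)³ℏ⁴) = 8.220e-8 N.
4.35e-17 / 8.220e-8 = 5.292e-10

5.292e-10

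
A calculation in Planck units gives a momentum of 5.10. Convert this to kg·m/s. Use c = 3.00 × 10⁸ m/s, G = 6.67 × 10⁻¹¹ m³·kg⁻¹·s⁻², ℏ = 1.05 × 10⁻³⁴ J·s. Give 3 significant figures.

One Planck momentum: p_P = √(ℏc³/G) = 6.52 kg·m/s.
5.10 × 6.52 kg·m/s = 33.2 kg·m/s

33.2 kg·m/s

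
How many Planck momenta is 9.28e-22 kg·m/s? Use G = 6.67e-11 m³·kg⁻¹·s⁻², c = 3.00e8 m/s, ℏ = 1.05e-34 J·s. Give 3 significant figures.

1.42e-22

Planck momentum: p_P = √(ℏc³/G) = 6.52 kg·m/s.
9.28e-22 / 6.52 = 1.42e-22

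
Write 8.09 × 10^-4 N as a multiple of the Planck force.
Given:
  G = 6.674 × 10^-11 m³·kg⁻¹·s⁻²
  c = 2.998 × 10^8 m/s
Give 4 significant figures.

6.684 × 10^-48

Planck force: F_P = c⁴/G = 1.210 × 10^44 N.
8.09 × 10^-4 / 1.210 × 10^44 = 6.684 × 10^-48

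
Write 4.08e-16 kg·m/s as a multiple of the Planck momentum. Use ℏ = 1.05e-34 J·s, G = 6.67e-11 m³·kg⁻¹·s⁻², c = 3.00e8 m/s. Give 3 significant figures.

6.26e-17

Planck momentum: p_P = √(ℏc³/G) = 6.52 kg·m/s.
4.08e-16 / 6.52 = 6.26e-17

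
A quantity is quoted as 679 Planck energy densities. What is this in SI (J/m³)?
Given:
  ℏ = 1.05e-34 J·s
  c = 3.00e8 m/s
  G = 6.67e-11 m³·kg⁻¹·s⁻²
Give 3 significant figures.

3.18e116 J/m³

One Planck energy density: u_P = c⁷/(ℏG²) = 4.68e113 J/m³.
679 × 4.68e113 J/m³ = 3.18e116 J/m³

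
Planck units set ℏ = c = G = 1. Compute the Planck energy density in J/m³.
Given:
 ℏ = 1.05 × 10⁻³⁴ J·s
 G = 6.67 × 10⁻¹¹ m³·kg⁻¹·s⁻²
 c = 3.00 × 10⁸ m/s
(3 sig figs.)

4.68 × 10¹¹³ J/m³

Dimensional analysis gives u_P = c⁷/(ℏG²).
  = 2.19 × 10⁵⁹ / 4.67 × 10⁻⁵⁵
  = 4.68 × 10¹¹³ J/m³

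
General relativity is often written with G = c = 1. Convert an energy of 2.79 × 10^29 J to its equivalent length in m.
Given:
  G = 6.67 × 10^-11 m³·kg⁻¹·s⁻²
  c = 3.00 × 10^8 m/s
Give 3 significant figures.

Energy → length via G/c⁴.
2.79 × 10^29 J × (G/c⁴) = 2.30 × 10^-15 m

2.30 × 10^-15 m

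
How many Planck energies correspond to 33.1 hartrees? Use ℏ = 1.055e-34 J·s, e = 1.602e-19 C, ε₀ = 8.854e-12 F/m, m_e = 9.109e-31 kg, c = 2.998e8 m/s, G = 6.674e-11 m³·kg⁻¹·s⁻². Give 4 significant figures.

hartree: E_h = m_e e⁴/(4πε₀ℏ)² = 4.354e-18 J
Planck energy: E_P = √(ℏc⁵/G) = 1.957e9 J
33.1 × 4.354e-18 / 1.957e9 = 7.366e-26

7.366e-26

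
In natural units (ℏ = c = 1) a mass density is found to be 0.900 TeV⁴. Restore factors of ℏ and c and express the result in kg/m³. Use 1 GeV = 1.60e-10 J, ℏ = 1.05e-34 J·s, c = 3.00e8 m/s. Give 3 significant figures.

Mass density is [E]/(c²[L]³) = [E]⁴/(ℏ³c⁵).
1 GeV⁴ → 1/(ℏ³c⁵) × (1 GeV in J)⁴ = 2.33e20 kg/m³.
Convert the energy scale: 0.900 TeV⁴ = 9.00e11 GeV⁴.
Result: 9.00e11 × 2.33e20 = 2.10e32 kg/m³.

2.10e32 kg/m³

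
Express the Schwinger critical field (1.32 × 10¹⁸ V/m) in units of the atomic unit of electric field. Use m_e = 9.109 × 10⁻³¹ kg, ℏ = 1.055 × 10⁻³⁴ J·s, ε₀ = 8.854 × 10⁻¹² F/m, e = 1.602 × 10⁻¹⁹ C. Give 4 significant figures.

2.573 × 10⁶

atomic unit of electric field: E_au = E_h/(e a₀) = m_e²e⁵/((4πε₀)³ℏ⁴) = 5.131 × 10¹¹ V/m.
1.32 × 10¹⁸ / 5.131 × 10¹¹ = 2.573 × 10⁶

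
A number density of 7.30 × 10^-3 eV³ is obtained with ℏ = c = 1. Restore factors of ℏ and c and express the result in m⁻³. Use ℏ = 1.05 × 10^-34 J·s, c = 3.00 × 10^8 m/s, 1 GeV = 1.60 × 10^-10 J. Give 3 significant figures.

9.57 × 10^17 m⁻³

Number density is [L]⁻³ = [E]³/(ℏc)³.
1 GeV³ → 1/(ℏc)³ × (1 GeV in J)³ = 1.31 × 10^47 m⁻³.
Convert the energy scale: 7.30 × 10^-3 eV³ = 7.30 × 10^-30 GeV³.
Result: 7.30 × 10^-30 × 1.31 × 10^47 = 9.57 × 10^17 m⁻³.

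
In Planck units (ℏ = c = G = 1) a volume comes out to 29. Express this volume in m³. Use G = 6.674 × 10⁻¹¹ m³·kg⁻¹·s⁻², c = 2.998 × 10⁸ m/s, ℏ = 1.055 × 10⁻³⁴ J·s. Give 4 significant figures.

1.225 × 10⁻¹⁰³ m³

One Planck volume: V_P = (ℏG/c³)^(3/2) = 4.224 × 10⁻¹⁰⁵ m³.
29 × 4.224 × 10⁻¹⁰⁵ m³ = 1.225 × 10⁻¹⁰³ m³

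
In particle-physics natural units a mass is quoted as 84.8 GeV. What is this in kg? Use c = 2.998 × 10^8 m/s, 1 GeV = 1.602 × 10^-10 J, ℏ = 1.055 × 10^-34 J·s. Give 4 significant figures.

1.511 × 10^-25 kg

Mass is [E]/c²; divide by c².
1 GeV → 1/c² × (1 GeV in J) = 1.782 × 10^-27 kg.
Result: 84.8 × 1.782 × 10^-27 = 1.511 × 10^-25 kg.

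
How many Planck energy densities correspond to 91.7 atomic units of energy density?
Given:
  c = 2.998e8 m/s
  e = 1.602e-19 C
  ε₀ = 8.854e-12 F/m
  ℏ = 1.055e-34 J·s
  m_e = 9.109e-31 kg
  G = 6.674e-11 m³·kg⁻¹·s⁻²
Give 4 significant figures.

5.798e-99

atomic unit of energy density: u_au = E_h/a₀³ = m_e⁴e¹⁰/((4πε₀)⁵ℏ⁸) = 2.929e13 J/m³
Planck energy density: u_P = c⁷/(ℏG²) = 4.632e113 J/m³
91.7 × 2.929e13 / 4.632e113 = 5.798e-99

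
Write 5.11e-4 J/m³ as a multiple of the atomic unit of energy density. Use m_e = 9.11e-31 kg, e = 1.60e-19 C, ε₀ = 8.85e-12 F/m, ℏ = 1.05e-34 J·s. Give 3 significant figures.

atomic unit of energy density: u_au = E_h/a₀³ = m_e⁴e¹⁰/((4πε₀)⁵ℏ⁸) = 3.01e13 J/m³.
5.11e-4 / 3.01e13 = 1.70e-17

1.70e-17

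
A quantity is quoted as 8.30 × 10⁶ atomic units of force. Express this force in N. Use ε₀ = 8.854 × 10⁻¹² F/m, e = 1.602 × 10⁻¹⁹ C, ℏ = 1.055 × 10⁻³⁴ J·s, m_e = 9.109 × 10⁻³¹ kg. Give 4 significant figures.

0.6822 N

One atomic unit of force: F_au = E_h/a₀ = m_e²e⁶/((4πε₀)³ℏ⁴) = 8.220 × 10⁻⁸ N.
8.30 × 10⁶ × 8.220 × 10⁻⁸ N = 0.6822 N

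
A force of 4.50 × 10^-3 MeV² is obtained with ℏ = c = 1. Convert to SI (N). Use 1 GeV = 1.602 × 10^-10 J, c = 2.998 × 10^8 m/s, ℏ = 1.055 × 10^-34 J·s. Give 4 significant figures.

Force is [E]/[L] = [E]²/(ℏc); restore (ℏc)⁻¹.
1 GeV² → 1/(ℏc) × (1 GeV in J)² = 8.114 × 10^5 N.
Convert the energy scale: 4.50 × 10^-3 MeV² = 4.50 × 10^-9 GeV².
Result: 4.50 × 10^-9 × 8.114 × 10^5 = 3.651 × 10^-3 N.

3.651 × 10^-3 N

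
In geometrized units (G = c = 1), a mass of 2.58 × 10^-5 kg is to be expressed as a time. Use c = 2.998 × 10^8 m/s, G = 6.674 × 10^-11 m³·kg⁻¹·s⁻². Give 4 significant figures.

6.390 × 10^-41 s

Mass → time via G/c³.
2.58 × 10^-5 kg × (G/c³) = 6.390 × 10^-41 s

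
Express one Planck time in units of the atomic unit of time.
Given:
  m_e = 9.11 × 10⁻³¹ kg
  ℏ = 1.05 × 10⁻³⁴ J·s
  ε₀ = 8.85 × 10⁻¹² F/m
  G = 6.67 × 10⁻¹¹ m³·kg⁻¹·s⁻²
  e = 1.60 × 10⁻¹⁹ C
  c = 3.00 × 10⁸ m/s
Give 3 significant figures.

Planck time: t_P = √(ℏG/c⁵) = 5.37 × 10⁻⁴⁴ s
atomic unit of time: τ_au = (4πε₀)²ℏ³/(m_e e⁴) = 2.40 × 10⁻¹⁷ s
ratio = 5.37 × 10⁻⁴⁴ / 2.40 × 10⁻¹⁷ = 2.24 × 10⁻²⁷

2.24 × 10⁻²⁷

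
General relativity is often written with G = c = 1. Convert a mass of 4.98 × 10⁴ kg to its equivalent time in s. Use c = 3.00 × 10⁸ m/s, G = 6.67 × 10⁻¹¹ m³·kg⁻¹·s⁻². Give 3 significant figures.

Mass → time via G/c³.
4.98 × 10⁴ kg × (G/c³) = 1.23 × 10⁻³¹ s

1.23 × 10⁻³¹ s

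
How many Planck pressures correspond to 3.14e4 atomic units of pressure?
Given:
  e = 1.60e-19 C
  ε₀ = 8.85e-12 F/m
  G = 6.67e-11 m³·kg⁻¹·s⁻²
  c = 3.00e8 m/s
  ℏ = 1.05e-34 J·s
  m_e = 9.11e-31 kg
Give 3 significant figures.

2.02e-96

atomic unit of pressure: P_au = E_h/a₀³ = m_e⁴e¹⁰/((4πε₀)⁵ℏ⁸) = 3.01e13 Pa
Planck pressure: p_P = c⁷/(ℏG²) = 4.68e113 Pa
3.14e4 × 3.01e13 / 4.68e113 = 2.02e-96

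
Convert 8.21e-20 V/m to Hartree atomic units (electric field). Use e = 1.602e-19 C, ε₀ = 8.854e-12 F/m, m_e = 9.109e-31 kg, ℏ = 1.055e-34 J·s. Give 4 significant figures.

1.600e-31

atomic unit of electric field: E_au = E_h/(e a₀) = m_e²e⁵/((4πε₀)³ℏ⁴) = 5.131e11 V/m.
8.21e-20 / 5.131e11 = 1.600e-31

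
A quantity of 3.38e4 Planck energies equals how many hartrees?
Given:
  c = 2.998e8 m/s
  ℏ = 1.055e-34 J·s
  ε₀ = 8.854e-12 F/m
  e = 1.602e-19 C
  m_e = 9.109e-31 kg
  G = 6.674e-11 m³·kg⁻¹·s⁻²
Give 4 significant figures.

Planck energy: E_P = √(ℏc⁵/G) = 1.957e9 J
hartree: E_h = m_e e⁴/(4πε₀ℏ)² = 4.354e-18 J
3.38e4 × 1.957e9 / 4.354e-18 = 1.519e31

1.519e31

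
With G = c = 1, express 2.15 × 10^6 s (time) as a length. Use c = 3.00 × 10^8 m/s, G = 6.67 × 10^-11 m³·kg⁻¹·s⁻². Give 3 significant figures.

6.45 × 10^14 m

Time → length via c.
2.15 × 10^6 s × (c) = 6.45 × 10^14 m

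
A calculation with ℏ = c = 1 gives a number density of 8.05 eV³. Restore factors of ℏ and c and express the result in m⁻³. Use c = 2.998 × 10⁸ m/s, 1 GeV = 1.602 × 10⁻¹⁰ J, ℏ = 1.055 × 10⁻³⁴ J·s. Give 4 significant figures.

1.046 × 10²¹ m⁻³

Number density is [L]⁻³ = [E]³/(ℏc)³.
1 GeV³ → 1/(ℏc)³ × (1 GeV in J)³ = 1.299 × 10⁴⁷ m⁻³.
Convert the energy scale: 8.05 eV³ = 8.05 × 10⁻²⁷ GeV³.
Result: 8.05 × 10⁻²⁷ × 1.299 × 10⁴⁷ = 1.046 × 10²¹ m⁻³.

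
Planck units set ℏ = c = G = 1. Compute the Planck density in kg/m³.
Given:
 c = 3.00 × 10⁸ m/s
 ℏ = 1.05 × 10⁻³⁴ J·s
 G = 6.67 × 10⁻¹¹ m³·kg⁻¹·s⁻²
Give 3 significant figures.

From ℏ = c = G = 1 the density scale is ρ_P = c⁵/(ℏG²).
  = 2.43 × 10⁴² / 4.67 × 10⁻⁵⁵
  = 5.20 × 10⁹⁶ kg/m³

5.20 × 10⁹⁶ kg/m³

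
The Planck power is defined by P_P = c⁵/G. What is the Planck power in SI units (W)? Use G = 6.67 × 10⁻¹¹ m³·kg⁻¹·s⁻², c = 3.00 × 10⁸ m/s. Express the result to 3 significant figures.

3.64 × 10⁵² W

P_P = c⁵/G
  = 2.43 × 10⁴² / 6.67 × 10⁻¹¹
  = 3.64 × 10⁵² W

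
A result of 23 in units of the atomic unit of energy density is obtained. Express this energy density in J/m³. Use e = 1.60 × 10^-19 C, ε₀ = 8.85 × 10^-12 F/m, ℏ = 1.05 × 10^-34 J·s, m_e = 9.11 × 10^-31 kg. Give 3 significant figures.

One atomic unit of energy density: u_au = E_h/a₀³ = m_e⁴e¹⁰/((4πε₀)⁵ℏ⁸) = 3.01 × 10^13 J/m³.
23 × 3.01 × 10^13 J/m³ = 6.93 × 10^14 J/m³

6.93 × 10^14 J/m³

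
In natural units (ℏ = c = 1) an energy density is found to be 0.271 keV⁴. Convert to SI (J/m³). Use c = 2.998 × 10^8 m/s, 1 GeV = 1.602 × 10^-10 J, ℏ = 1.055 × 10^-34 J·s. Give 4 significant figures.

5.641 × 10^12 J/m³

[E]/[L]³ = [E]⁴/(ℏc)³; restore (ℏc)⁻³.
1 GeV⁴ → 1/(ℏc)³ × (1 GeV in J)⁴ = 2.082 × 10^37 J/m³.
Convert the energy scale: 0.271 keV⁴ = 2.71 × 10^-25 GeV⁴.
Result: 2.71 × 10^-25 × 2.082 × 10^37 = 5.641 × 10^12 J/m³.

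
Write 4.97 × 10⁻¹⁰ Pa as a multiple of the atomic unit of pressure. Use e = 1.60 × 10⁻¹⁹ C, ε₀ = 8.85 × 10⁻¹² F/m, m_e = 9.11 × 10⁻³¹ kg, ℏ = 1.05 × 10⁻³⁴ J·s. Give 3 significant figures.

1.65 × 10⁻²³

atomic unit of pressure: P_au = E_h/a₀³ = m_e⁴e¹⁰/((4πε₀)⁵ℏ⁸) = 3.01 × 10¹³ Pa.
4.97 × 10⁻¹⁰ / 3.01 × 10¹³ = 1.65 × 10⁻²³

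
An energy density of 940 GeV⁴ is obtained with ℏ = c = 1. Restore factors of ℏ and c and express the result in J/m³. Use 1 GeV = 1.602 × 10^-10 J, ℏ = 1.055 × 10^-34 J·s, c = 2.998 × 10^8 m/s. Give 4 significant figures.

1.957 × 10^40 J/m³

[E]/[L]³ = [E]⁴/(ℏc)³; restore (ℏc)⁻³.
1 GeV⁴ → 1/(ℏc)³ × (1 GeV in J)⁴ = 2.082 × 10^37 J/m³.
Result: 940 × 2.082 × 10^37 = 1.957 × 10^40 J/m³.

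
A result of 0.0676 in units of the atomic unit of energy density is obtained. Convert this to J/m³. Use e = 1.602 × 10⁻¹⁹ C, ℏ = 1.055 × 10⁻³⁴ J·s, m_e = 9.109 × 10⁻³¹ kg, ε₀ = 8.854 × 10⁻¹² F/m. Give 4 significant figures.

One atomic unit of energy density: u_au = E_h/a₀³ = m_e⁴e¹⁰/((4πε₀)⁵ℏ⁸) = 2.929 × 10¹³ J/m³.
0.0676 × 2.929 × 10¹³ J/m³ = 1.980 × 10¹² J/m³

1.980 × 10¹² J/m³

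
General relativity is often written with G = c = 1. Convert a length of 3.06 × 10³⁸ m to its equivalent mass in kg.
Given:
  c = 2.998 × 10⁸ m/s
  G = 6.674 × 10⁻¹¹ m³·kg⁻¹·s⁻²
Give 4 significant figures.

4.121 × 10⁶⁵ kg

Length → mass via c²/G.
3.06 × 10³⁸ m × (c²/G) = 4.121 × 10⁶⁵ kg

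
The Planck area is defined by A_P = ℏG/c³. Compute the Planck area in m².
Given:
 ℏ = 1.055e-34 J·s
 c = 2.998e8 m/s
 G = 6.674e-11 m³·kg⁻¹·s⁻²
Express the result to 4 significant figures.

A_P = ℏG/c³
  = 7.041e-45 / 2.695e25
  = 2.613e-70 m²

2.613e-70 m²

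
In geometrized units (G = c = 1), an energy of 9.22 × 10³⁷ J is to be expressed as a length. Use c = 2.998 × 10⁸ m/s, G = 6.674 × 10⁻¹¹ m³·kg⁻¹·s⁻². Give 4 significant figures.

7.617 × 10⁻⁷ m

Energy → length via G/c⁴.
9.22 × 10³⁷ J × (G/c⁴) = 7.617 × 10⁻⁷ m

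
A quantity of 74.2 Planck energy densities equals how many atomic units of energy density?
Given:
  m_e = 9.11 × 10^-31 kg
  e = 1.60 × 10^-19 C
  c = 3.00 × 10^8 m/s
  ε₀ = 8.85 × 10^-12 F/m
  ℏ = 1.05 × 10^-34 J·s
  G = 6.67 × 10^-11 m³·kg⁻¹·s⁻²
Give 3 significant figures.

Planck energy density: u_P = c⁷/(ℏG²) = 4.68 × 10^113 J/m³
atomic unit of energy density: u_au = E_h/a₀³ = m_e⁴e¹⁰/((4πε₀)⁵ℏ⁸) = 3.01 × 10^13 J/m³
74.2 × 4.68 × 10^113 / 3.01 × 10^13 = 1.15 × 10^102

1.15 × 10^102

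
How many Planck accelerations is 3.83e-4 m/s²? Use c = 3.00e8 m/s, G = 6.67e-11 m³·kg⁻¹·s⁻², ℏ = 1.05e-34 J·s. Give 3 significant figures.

6.85e-56

Planck acceleration: a_P = √(c⁷/(ℏG)) = 5.59e51 m/s².
3.83e-4 / 5.59e51 = 6.85e-56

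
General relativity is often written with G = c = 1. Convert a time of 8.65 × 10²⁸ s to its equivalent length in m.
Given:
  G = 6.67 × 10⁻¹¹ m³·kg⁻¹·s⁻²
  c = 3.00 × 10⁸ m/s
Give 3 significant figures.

2.59 × 10³⁷ m

Time → length via c.
8.65 × 10²⁸ s × (c) = 2.59 × 10³⁷ m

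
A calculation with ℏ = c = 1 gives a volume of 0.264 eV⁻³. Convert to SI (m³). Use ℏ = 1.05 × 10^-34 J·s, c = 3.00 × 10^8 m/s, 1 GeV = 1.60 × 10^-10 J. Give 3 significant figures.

2.01 × 10^-21 m³

Volume is [L]³ = [E]⁻³·(ℏc)³.
1 GeV⁻³ → (ℏc)³ × (1 GeV in J)⁻³ = 7.63 × 10^-48 m³.
Convert the energy scale: 0.264 eV⁻³ = 2.64 × 10^26 GeV⁻³.
Result: 2.64 × 10^26 × 7.63 × 10^-48 = 2.01 × 10^-21 m³.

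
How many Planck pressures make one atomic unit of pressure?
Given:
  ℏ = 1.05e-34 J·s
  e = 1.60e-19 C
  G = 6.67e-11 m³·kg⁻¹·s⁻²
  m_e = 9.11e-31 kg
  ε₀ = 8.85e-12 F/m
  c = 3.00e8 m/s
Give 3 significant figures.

6.44e-101

atomic unit of pressure: P_au = E_h/a₀³ = m_e⁴e¹⁰/((4πε₀)⁵ℏ⁸) = 3.01e13 Pa
Planck pressure: p_P = c⁷/(ℏG²) = 4.68e113 Pa
ratio = 3.01e13 / 4.68e113 = 6.44e-101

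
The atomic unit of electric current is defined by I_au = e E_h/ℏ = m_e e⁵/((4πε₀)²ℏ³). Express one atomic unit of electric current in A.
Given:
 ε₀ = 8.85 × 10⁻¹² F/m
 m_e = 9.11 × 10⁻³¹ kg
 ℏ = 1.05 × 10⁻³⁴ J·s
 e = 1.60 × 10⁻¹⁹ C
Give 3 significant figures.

I_au = e E_h/ℏ = m_e e⁵/((4πε₀)²ℏ³)
E_h = 4.38 × 10⁻¹⁸ J
e·E_h/ℏ = 6.67 × 10⁻³ A

6.67 × 10⁻³ A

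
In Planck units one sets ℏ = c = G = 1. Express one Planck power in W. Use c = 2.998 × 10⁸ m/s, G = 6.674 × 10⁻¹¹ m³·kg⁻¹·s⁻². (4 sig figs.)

P_P = c⁵/G
  = 2.422 × 10⁴² / 6.674 × 10⁻¹¹
  = 3.629 × 10⁵² W

3.629 × 10⁵² W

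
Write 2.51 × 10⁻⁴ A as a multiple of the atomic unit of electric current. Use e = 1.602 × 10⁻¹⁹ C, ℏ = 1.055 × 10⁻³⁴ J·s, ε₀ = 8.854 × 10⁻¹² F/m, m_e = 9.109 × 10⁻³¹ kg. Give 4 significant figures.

atomic unit of electric current: I_au = e E_h/ℏ = m_e e⁵/((4πε₀)²ℏ³) = 6.612 × 10⁻³ A.
2.51 × 10⁻⁴ / 6.612 × 10⁻³ = 0.03796

0.03796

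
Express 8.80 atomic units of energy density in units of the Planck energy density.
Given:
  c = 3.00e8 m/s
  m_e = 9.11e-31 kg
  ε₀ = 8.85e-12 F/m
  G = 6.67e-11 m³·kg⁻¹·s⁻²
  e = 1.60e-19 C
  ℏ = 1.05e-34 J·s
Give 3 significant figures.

5.66e-100

atomic unit of energy density: u_au = E_h/a₀³ = m_e⁴e¹⁰/((4πε₀)⁵ℏ⁸) = 3.01e13 J/m³
Planck energy density: u_P = c⁷/(ℏG²) = 4.68e113 J/m³
8.80 × 3.01e13 / 4.68e113 = 5.66e-100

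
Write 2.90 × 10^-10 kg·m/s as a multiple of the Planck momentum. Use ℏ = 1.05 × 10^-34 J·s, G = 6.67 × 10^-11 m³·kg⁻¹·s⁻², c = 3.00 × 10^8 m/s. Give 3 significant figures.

Planck momentum: p_P = √(ℏc³/G) = 6.52 kg·m/s.
2.90 × 10^-10 / 6.52 = 4.45 × 10^-11

4.45 × 10^-11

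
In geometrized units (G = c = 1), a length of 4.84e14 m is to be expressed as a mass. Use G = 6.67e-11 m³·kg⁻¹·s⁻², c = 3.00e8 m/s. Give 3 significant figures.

Length → mass via c²/G.
4.84e14 m × (c²/G) = 6.53e41 kg

6.53e41 kg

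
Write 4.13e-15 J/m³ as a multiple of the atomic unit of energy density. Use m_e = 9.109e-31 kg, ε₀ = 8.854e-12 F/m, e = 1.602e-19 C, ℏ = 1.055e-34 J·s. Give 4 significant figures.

1.410e-28

atomic unit of energy density: u_au = E_h/a₀³ = m_e⁴e¹⁰/((4πε₀)⁵ℏ⁸) = 2.929e13 J/m³.
4.13e-15 / 2.929e13 = 1.410e-28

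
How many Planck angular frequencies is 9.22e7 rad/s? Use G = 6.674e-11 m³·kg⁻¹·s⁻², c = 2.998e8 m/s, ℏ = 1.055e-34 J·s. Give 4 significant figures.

Planck angular frequency: ω_P = √(c⁵/(ℏG)) = 1.855e43 rad/s.
9.22e7 / 1.855e43 = 4.971e-36

4.971e-36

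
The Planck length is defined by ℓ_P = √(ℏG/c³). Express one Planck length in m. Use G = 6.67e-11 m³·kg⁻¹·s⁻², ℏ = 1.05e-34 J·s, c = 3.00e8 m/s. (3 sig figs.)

1.61e-35 m

ℓ_P = √(ℏG/c³)
  = √(2.59e-70)
  = 1.61e-35 m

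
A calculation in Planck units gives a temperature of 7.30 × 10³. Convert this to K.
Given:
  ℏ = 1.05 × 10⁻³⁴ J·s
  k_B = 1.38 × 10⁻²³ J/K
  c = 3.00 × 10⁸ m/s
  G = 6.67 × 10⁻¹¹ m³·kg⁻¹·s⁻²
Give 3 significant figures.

1.03 × 10³⁶ K

One Planck temperature: T_P = √(ℏc⁵/G) / k_B = 1.42 × 10³² K.
7.30 × 10³ × 1.42 × 10³² K = 1.03 × 10³⁶ K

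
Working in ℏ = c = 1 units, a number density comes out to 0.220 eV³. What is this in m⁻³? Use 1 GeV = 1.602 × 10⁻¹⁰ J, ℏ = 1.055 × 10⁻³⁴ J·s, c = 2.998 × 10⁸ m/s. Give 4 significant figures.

Number density is [L]⁻³ = [E]³/(ℏc)³.
1 GeV³ → 1/(ℏc)³ × (1 GeV in J)³ = 1.299 × 10⁴⁷ m⁻³.
Convert the energy scale: 0.220 eV³ = 2.20 × 10⁻²⁸ GeV³.
Result: 2.20 × 10⁻²⁸ × 1.299 × 10⁴⁷ = 2.859 × 10¹⁹ m⁻³.

2.859 × 10¹⁹ m⁻³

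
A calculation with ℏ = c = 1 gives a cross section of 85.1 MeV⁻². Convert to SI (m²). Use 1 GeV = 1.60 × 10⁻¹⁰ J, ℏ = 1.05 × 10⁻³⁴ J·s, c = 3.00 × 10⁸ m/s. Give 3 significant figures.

Area is [L]² = [E]⁻²·(ℏc)²; restore (ℏc)².
1 GeV⁻² → (ℏc)² × (1 GeV in J)⁻² = 3.88 × 10⁻³² m².
Convert the energy scale: 85.1 MeV⁻² = 8.51 × 10⁷ GeV⁻².
Result: 8.51 × 10⁷ × 3.88 × 10⁻³² = 3.30 × 10⁻²⁴ m².

3.30 × 10⁻²⁴ m²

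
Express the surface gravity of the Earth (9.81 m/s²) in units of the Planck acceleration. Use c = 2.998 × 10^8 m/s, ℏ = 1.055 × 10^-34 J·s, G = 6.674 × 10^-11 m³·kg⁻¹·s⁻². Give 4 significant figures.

Planck acceleration: a_P = √(c⁷/(ℏG)) = 5.560 × 10^51 m/s².
9.81 / 5.560 × 10^51 = 1.764 × 10^-51

1.764 × 10^-51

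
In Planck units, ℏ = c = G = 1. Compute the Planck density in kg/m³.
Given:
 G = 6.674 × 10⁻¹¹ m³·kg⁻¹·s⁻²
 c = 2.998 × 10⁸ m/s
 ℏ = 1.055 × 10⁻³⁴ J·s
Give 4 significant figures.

The unique combination of the constants set to 1 with dimensions of density is ρ_P = c⁵/(ℏG²).
  = 2.422 × 10⁴² / 4.699 × 10⁻⁵⁵
  = 5.154 × 10⁹⁶ kg/m³

5.154 × 10⁹⁶ kg/m³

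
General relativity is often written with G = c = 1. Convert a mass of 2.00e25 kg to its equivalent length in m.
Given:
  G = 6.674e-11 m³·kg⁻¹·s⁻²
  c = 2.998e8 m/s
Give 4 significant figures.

In G = c = 1 units mass has dimensions of length; the conversion factor is G/c².
2.00e25 kg × (G/c²) = 0.01485 m

0.01485 m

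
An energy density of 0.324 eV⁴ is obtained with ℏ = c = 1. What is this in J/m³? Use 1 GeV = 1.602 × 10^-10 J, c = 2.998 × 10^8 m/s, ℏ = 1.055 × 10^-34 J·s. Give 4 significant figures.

6.744 J/m³

[E]/[L]³ = [E]⁴/(ℏc)³; restore (ℏc)⁻³.
1 GeV⁴ → 1/(ℏc)³ × (1 GeV in J)⁴ = 2.082 × 10^37 J/m³.
Convert the energy scale: 0.324 eV⁴ = 3.24 × 10^-37 GeV⁴.
Result: 3.24 × 10^-37 × 2.082 × 10^37 = 6.744 J/m³.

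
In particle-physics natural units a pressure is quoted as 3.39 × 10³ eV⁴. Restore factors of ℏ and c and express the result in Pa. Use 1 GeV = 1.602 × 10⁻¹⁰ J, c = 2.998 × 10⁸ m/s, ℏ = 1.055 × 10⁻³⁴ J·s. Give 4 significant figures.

Pressure is [E]/[L]³ = [E]⁴/(ℏc)³.
1 GeV⁴ → 1/(ℏc)³ × (1 GeV in J)⁴ = 2.082 × 10³⁷ Pa.
Convert the energy scale: 3.39 × 10³ eV⁴ = 3.39 × 10⁻³³ GeV⁴.
Result: 3.39 × 10⁻³³ × 2.082 × 10³⁷ = 7.057 × 10⁴ Pa.

7.057 × 10⁴ Pa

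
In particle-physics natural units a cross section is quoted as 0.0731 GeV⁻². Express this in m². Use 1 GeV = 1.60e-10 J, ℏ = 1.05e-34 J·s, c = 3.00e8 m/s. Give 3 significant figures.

Area is [L]² = [E]⁻²·(ℏc)²; restore (ℏc)².
1 GeV⁻² → (ℏc)² × (1 GeV in J)⁻² = 3.88e-32 m².
Result: 0.0731 × 3.88e-32 = 2.83e-33 m².

2.83e-33 m²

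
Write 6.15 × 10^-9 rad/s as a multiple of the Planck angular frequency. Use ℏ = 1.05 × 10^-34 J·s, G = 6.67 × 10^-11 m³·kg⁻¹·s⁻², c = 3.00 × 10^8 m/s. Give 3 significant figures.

Planck angular frequency: ω_P = √(c⁵/(ℏG)) = 1.86 × 10^43 rad/s.
6.15 × 10^-9 / 1.86 × 10^43 = 3.30 × 10^-52

3.30 × 10^-52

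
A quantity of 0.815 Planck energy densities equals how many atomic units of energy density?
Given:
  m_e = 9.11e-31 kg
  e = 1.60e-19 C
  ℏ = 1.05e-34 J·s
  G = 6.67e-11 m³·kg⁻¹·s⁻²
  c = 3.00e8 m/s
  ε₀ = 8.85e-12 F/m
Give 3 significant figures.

1.27e100

Planck energy density: u_P = c⁷/(ℏG²) = 4.68e113 J/m³
atomic unit of energy density: u_au = E_h/a₀³ = m_e⁴e¹⁰/((4πε₀)⁵ℏ⁸) = 3.01e13 J/m³
0.815 × 4.68e113 / 3.01e13 = 1.27e100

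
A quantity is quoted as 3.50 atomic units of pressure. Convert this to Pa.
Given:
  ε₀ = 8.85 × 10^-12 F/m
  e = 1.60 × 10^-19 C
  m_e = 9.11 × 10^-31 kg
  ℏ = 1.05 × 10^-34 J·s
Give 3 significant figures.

1.05 × 10^14 Pa

One atomic unit of pressure: P_au = E_h/a₀³ = m_e⁴e¹⁰/((4πε₀)⁵ℏ⁸) = 3.01 × 10^13 Pa.
3.50 × 3.01 × 10^13 Pa = 1.05 × 10^14 Pa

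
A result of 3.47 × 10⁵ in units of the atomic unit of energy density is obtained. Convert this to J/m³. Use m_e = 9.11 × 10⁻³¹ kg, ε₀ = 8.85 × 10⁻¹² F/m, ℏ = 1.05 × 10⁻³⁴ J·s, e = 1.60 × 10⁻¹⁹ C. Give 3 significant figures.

1.05 × 10¹⁹ J/m³

One atomic unit of energy density: u_au = E_h/a₀³ = m_e⁴e¹⁰/((4πε₀)⁵ℏ⁸) = 3.01 × 10¹³ J/m³.
3.47 × 10⁵ × 3.01 × 10¹³ J/m³ = 1.05 × 10¹⁹ J/m³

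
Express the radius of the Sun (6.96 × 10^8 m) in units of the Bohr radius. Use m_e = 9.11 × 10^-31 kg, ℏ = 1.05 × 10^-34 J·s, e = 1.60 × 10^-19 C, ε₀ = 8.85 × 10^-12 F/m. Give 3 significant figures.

1.32 × 10^19

Bohr radius: a₀ = 4πε₀ℏ²/(m_e e²) = 5.26 × 10^-11 m.
6.96 × 10^8 / 5.26 × 10^-11 = 1.32 × 10^19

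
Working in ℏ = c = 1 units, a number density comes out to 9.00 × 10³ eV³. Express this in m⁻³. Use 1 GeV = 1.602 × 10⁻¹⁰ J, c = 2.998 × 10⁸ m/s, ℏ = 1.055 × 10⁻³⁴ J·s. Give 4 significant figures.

Number density is [L]⁻³ = [E]³/(ℏc)³.
1 GeV³ → 1/(ℏc)³ × (1 GeV in J)³ = 1.299 × 10⁴⁷ m⁻³.
Convert the energy scale: 9.00 × 10³ eV³ = 9.00 × 10⁻²⁴ GeV³.
Result: 9.00 × 10⁻²⁴ × 1.299 × 10⁴⁷ = 1.169 × 10²⁴ m⁻³.

1.169 × 10²⁴ m⁻³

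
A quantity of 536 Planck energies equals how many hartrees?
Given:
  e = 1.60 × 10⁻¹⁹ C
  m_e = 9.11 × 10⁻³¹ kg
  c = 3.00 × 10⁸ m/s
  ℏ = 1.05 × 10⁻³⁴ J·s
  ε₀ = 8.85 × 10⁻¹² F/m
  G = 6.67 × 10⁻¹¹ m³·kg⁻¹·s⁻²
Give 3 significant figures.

Planck energy: E_P = √(ℏc⁵/G) = 1.96 × 10⁹ J
hartree: E_h = m_e e⁴/(4πε₀ℏ)² = 4.38 × 10⁻¹⁸ J
536 × 1.96 × 10⁹ / 4.38 × 10⁻¹⁸ = 2.39 × 10²⁹

2.39 × 10²⁹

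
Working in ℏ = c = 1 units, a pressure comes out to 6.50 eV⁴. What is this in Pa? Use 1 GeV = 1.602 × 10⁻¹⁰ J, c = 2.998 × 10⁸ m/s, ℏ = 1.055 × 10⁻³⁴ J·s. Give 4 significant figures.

Pressure is [E]/[L]³ = [E]⁴/(ℏc)³.
1 GeV⁴ → 1/(ℏc)³ × (1 GeV in J)⁴ = 2.082 × 10³⁷ Pa.
Convert the energy scale: 6.50 eV⁴ = 6.50 × 10⁻³⁶ GeV⁴.
Result: 6.50 × 10⁻³⁶ × 2.082 × 10³⁷ = 135.3 Pa.

135.3 Pa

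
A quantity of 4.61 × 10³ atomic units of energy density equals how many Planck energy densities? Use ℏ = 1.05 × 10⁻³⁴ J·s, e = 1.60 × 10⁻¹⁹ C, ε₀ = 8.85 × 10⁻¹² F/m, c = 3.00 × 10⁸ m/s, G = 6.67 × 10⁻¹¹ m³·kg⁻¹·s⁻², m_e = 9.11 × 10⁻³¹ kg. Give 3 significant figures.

atomic unit of energy density: u_au = E_h/a₀³ = m_e⁴e¹⁰/((4πε₀)⁵ℏ⁸) = 3.01 × 10¹³ J/m³
Planck energy density: u_P = c⁷/(ℏG²) = 4.68 × 10¹¹³ J/m³
4.61 × 10³ × 3.01 × 10¹³ / 4.68 × 10¹¹³ = 2.97 × 10⁻⁹⁷

2.97 × 10⁻⁹⁷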